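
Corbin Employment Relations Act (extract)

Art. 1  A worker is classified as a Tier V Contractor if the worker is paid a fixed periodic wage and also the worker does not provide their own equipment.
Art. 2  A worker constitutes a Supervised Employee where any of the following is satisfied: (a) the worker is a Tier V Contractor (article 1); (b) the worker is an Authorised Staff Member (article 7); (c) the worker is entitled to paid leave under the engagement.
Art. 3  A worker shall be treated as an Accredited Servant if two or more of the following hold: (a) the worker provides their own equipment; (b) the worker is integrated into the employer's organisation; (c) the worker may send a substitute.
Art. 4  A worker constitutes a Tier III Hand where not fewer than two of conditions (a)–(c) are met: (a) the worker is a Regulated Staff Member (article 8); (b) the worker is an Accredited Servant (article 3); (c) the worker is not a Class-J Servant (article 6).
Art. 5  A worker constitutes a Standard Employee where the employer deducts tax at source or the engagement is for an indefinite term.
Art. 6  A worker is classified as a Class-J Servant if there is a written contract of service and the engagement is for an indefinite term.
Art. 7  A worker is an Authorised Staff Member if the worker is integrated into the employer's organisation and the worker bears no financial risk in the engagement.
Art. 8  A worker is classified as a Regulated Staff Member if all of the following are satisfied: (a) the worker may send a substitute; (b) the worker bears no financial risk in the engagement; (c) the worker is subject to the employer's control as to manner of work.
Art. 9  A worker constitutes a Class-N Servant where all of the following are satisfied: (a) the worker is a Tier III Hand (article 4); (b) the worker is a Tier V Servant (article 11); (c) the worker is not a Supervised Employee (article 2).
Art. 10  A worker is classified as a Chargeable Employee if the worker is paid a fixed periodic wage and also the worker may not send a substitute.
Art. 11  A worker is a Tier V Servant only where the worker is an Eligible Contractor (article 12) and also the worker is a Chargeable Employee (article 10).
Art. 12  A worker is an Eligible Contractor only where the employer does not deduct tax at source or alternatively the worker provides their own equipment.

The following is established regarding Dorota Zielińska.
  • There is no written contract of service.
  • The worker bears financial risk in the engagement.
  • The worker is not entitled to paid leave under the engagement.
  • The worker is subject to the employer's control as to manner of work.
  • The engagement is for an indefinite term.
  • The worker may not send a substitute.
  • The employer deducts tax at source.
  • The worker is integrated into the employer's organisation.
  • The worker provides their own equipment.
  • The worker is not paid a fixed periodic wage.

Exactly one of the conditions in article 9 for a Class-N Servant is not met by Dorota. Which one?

Tier V Servant

article 8 — Regulated Staff Member: [the worker may send a substitute? no] AND [the worker bears no financial risk in the engagement? no] AND [the worker is subject to the employer's control as to manner of work? yes] → not satisfied.
article 3 — Accredited Servant: the worker provides their own equipment? yes; the worker is integrated into the employer's organisation? yes; the worker may send a substitute? no — 2 of 3 hold (need ≥2) → satisfied.
article 6 — Class-J Servant: [there is a written contract of service? no] AND [the engagement is for an indefinite term? yes] → not satisfied.
article 4 — Tier III Hand: Regulated Staff Member (article 8)? no; Accredited Servant (article 3)? yes; not a Class-J Servant (article 6)? yes — 2 of 3 hold (need ≥2) → satisfied.
article 12 — Eligible Contractor: [the employer does not deduct tax at source? no] OR [the worker provides their own equipment? yes] → satisfied.
article 10 — Chargeable Employee: [the worker is paid a fixed periodic wage? no] AND [the worker may not send a substitute? yes] → not satisfied.
article 11 — Tier V Servant: [Eligible Contractor (article 12)? yes] AND [Chargeable Employee (article 10)? no] → not satisfied.
article 1 — Tier V Contractor: [the worker is paid a fixed periodic wage? no] AND [the worker does not provide their own equipment? no] → not satisfied.
article 7 — Authorised Staff Member: [the worker is integrated into the employer's organisation? yes] AND [the worker bears no financial risk in the engagement? no] → not satisfied.
article 2 — Supervised Employee: [Tier V Contractor (article 1)? no] OR [Authorised Staff Member (article 7)? no] OR [the worker is entitled to paid leave under the engagement? no] → not satisfied.
article 9 — Class-N Servant: [Tier III Hand (article 4)? yes] AND [Tier V Servant (article 11)? no] AND [not a Supervised Employee (article 2)? yes] → not satisfied.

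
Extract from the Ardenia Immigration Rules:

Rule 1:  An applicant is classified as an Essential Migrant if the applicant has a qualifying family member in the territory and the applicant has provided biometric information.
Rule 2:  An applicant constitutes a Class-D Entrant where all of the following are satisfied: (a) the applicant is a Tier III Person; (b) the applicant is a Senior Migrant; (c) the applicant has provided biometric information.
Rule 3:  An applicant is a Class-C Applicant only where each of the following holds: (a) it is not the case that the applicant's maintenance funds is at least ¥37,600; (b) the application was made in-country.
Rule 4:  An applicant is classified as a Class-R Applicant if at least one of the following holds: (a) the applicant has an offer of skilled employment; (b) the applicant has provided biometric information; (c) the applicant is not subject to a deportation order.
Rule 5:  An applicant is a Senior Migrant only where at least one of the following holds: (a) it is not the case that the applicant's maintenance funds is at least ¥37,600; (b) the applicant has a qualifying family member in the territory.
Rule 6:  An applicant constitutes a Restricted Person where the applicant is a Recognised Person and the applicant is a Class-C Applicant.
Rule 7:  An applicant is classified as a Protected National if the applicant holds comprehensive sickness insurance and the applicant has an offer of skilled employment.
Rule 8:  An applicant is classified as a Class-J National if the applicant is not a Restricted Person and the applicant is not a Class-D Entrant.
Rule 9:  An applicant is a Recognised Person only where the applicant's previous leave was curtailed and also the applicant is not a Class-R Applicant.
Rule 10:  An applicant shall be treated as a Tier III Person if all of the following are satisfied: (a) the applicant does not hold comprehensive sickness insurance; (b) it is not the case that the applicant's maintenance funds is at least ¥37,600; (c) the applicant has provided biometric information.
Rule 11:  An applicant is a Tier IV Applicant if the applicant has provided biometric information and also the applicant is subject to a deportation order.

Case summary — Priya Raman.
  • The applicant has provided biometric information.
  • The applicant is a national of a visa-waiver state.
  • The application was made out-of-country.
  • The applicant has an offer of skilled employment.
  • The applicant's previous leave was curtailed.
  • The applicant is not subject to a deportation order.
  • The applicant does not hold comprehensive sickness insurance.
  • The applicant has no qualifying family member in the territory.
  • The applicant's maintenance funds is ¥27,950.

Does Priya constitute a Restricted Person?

No

rule 4 — Class-R Applicant: [the applicant has an offer of skilled employment? yes] OR [the applicant has provided biometric information? yes] OR [the applicant is not subject to a deportation order? yes] → satisfied.
rule 9 — Recognised Person: [the applicant's previous leave was curtailed? yes] AND [not a Class-R Applicant (rule 4)? no] → not satisfied.
rule 3 — Class-C Applicant: [applicant's maintenance funds: ¥27,950 ≥ ¥37,600? no, so negated condition yes] AND [the application was made in-country? no] → not satisfied.
rule 6 — Restricted Person: [Recognised Person (rule 9)? no] AND [Class-C Applicant (rule 3)? no] → not satisfied.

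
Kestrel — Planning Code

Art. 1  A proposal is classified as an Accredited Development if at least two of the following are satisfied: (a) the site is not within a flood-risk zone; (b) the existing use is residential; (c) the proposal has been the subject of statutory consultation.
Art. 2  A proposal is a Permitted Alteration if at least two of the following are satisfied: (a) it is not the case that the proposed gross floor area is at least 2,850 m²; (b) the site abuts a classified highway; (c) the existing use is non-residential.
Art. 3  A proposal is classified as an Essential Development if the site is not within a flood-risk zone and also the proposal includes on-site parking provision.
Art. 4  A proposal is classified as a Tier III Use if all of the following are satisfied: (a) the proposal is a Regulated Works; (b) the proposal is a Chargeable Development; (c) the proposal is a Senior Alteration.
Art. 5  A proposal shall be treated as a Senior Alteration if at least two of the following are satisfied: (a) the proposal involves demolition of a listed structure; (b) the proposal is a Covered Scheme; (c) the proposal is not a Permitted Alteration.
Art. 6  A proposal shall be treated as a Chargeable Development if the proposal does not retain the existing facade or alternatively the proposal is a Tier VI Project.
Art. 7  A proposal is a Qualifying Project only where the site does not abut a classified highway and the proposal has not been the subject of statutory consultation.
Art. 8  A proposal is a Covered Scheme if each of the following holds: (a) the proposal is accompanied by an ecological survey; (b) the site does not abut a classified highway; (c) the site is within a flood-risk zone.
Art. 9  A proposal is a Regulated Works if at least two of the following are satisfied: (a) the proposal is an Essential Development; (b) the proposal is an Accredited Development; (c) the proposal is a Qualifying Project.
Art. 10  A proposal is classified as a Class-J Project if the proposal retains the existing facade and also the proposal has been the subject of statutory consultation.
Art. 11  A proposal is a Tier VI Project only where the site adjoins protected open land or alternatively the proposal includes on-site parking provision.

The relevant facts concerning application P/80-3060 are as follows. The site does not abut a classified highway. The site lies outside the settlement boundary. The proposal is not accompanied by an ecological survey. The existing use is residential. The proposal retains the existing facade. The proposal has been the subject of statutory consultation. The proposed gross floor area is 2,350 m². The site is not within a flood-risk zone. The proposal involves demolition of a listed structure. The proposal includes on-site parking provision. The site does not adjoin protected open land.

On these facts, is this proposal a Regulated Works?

Under article 3: the site is not within a flood-risk zone? yes; and the proposal includes on-site parking provision? yes. So the proposal is an Essential Development.
Under article 1: the site is not within a flood-risk zone? yes; the existing use is residential? yes; the proposal has been the subject of statutory consultation? yes — 3 of 3 hold (need ≥2) → satisfied.
Under article 7: the site does not abut a classified highway? yes; and the proposal has not been the subject of statutory consultation? no. So the proposal is not a Qualifying Project.
Under article 9: Essential Development (article 3)? yes; Accredited Development (article 1)? yes; Qualifying Project (article 7)? no — 2 of 3 hold (need ≥2) → satisfied.

Yes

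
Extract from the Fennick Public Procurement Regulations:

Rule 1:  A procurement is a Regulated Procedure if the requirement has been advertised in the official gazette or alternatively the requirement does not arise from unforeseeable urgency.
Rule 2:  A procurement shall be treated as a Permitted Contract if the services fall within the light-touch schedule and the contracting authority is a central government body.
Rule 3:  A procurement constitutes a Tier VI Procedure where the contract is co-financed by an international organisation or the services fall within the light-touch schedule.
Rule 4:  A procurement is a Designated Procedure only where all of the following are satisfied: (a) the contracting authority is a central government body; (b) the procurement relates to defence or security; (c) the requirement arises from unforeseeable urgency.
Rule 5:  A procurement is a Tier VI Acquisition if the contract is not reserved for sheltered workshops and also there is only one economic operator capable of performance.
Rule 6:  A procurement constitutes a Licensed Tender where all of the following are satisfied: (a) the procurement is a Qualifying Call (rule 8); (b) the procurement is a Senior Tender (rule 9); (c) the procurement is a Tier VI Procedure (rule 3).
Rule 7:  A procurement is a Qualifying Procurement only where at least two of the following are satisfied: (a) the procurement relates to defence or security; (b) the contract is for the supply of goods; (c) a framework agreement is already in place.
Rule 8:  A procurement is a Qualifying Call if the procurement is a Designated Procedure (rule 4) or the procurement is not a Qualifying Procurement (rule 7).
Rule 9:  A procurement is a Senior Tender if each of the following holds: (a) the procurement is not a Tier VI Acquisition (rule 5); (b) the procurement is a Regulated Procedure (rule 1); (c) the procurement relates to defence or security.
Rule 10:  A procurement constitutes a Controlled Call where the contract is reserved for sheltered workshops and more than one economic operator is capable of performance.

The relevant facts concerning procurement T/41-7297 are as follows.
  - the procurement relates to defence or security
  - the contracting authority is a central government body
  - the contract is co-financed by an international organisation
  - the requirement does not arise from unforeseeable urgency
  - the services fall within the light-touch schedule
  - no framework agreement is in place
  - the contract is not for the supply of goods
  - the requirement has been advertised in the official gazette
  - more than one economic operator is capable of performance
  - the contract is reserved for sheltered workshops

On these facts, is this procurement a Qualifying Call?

rule 4 — Designated Procedure: [the contracting authority is a central government body? yes] AND [the procurement relates to defence or security? yes] AND [the requirement arises from unforeseeable urgency? no] → not satisfied.
rule 7 — Qualifying Procurement: the procurement relates to defence or security? yes; the contract is for the supply of goods? no; a framework agreement is already in place? no — 1 of 3 hold (need ≥2) → not satisfied.
rule 8 — Qualifying Call: [Designated Procedure (rule 4)? no] OR [not a Qualifying Procurement (rule 7)? yes] → satisfied.

Yes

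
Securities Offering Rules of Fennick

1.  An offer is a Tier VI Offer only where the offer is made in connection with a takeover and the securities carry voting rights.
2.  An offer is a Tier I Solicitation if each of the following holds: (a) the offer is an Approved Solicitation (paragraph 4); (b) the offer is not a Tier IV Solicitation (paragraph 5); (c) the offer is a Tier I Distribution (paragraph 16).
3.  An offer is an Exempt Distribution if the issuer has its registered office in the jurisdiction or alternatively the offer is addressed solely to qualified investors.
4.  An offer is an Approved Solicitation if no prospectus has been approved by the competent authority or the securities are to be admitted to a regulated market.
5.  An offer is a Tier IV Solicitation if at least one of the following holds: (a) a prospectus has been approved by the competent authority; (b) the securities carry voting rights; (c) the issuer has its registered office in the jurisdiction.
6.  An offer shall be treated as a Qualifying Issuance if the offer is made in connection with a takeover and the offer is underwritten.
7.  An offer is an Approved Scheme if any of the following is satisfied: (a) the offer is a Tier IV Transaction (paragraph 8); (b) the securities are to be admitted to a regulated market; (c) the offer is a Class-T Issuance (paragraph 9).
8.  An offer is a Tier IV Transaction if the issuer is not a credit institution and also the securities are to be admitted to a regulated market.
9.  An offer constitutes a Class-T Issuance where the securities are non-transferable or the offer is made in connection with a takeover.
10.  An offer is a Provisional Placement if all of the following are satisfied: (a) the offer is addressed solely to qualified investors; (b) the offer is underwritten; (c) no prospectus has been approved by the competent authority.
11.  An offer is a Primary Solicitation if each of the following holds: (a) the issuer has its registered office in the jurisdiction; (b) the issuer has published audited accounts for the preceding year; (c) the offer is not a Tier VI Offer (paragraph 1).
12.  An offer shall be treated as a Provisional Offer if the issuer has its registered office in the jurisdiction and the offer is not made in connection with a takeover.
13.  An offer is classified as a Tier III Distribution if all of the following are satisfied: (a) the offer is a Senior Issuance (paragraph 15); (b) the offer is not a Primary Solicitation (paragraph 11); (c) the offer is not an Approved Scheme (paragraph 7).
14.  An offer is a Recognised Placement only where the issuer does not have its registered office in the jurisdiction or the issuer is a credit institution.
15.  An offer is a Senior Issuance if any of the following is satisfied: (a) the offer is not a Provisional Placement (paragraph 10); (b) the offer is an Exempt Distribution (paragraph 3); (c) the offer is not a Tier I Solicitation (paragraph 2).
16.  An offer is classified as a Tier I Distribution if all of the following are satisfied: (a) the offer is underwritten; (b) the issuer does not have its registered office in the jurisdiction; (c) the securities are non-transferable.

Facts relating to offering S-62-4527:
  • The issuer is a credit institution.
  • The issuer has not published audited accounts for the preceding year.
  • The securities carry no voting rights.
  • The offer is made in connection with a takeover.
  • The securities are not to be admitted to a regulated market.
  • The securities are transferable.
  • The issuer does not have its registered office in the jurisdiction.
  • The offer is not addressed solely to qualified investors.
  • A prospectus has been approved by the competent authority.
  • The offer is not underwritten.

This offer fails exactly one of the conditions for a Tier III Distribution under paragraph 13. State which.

Approved Scheme

paragraph 10 — Provisional Placement: [the offer is addressed solely to qualified investors? no] AND [the offer is underwritten? no] AND [no prospectus has been approved by the competent authority? no] → not satisfied.
paragraph 3 — Exempt Distribution: [the issuer has its registered office in the jurisdiction? no] OR [the offer is addressed solely to qualified investors? no] → not satisfied.
paragraph 4 — Approved Solicitation: [no prospectus has been approved by the competent authority? no] OR [the securities are to be admitted to a regulated market? no] → not satisfied.
paragraph 5 — Tier IV Solicitation: [a prospectus has been approved by the competent authority? yes] OR [the securities carry voting rights? no] OR [the issuer has its registered office in the jurisdiction? no] → satisfied.
paragraph 16 — Tier I Distribution: [the offer is underwritten? no] AND [the issuer does not have its registered office in the jurisdiction? yes] AND [the securities are non-transferable? no] → not satisfied.
paragraph 2 — Tier I Solicitation: [Approved Solicitation (paragraph 4)? no] AND [not a Tier IV Solicitation (paragraph 5)? no] AND [Tier I Distribution (paragraph 16)? no] → not satisfied.
paragraph 15 — Senior Issuance: [not a Provisional Placement (paragraph 10)? yes] OR [Exempt Distribution (paragraph 3)? no] OR [not a Tier I Solicitation (paragraph 2)? yes] → satisfied.
paragraph 1 — Tier VI Offer: [the offer is made in connection with a takeover? yes] AND [the securities carry voting rights? no] → not satisfied.
paragraph 11 — Primary Solicitation: [the issuer has its registered office in the jurisdiction? no] AND [the issuer has published audited accounts for the preceding year? no] AND [not a Tier VI Offer (paragraph 1)? yes] → not satisfied.
paragraph 8 — Tier IV Transaction: [the issuer is not a credit institution? no] AND [the securities are to be admitted to a regulated market? no] → not satisfied.
paragraph 9 — Class-T Issuance: [the securities are non-transferable? no] OR [the offer is made in connection with a takeover? yes] → satisfied.
paragraph 7 — Approved Scheme: [Tier IV Transaction (paragraph 8)? no] OR [the securities are to be admitted to a regulated market? no] OR [Class-T Issuance (paragraph 9)? yes] → satisfied.
paragraph 13 — Tier III Distribution: [Senior Issuance (paragraph 15)? yes] AND [not a Primary Solicitation (paragraph 11)? yes] AND [not an Approved Scheme (paragraph 7)? no] → not satisfied.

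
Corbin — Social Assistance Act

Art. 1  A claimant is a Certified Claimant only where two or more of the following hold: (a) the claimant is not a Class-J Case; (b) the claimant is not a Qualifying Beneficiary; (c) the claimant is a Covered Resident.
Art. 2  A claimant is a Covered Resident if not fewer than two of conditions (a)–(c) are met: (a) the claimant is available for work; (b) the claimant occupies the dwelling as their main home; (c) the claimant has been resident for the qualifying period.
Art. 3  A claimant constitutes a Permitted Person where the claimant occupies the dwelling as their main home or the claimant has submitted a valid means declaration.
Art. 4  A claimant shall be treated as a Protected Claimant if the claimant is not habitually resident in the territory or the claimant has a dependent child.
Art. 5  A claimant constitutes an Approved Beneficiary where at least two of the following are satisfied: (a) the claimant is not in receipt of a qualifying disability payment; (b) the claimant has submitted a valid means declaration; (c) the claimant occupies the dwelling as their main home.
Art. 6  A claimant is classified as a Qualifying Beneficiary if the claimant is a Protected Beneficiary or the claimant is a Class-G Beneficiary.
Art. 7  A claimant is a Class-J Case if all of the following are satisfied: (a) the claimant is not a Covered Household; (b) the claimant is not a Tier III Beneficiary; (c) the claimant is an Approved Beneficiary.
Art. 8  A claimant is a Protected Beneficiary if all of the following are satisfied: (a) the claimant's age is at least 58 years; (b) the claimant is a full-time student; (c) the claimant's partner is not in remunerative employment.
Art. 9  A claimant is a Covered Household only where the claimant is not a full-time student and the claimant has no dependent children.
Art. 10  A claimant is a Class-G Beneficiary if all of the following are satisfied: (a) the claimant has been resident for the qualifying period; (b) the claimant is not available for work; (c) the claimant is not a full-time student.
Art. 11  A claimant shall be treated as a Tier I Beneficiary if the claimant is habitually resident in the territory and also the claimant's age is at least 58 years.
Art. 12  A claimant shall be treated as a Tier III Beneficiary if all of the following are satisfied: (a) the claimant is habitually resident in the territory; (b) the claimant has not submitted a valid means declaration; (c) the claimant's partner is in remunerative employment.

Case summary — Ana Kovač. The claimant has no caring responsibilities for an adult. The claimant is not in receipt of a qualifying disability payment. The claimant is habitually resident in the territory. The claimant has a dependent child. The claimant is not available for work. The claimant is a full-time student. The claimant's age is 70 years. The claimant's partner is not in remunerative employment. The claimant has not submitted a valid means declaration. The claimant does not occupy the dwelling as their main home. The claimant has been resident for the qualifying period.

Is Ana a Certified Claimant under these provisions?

No

Under article 9: the claimant is not a full-time student? no; and the claimant has no dependent children? no. So the claimant is not a Covered Household.
Under article 12: the claimant is habitually resident in the territory? yes; and the claimant has not submitted a valid means declaration? yes; and the claimant's partner is in remunerative employment? no. So the claimant is not a Tier III Beneficiary.
Under article 5: the claimant is not in receipt of a qualifying disability payment? yes; the claimant has submitted a valid means declaration? no; the claimant occupies the dwelling as their main home? no — 1 of 3 hold (need ≥2) → not satisfied.
Under article 7: not a Covered Household (article 9)? yes; and not a Tier III Beneficiary (article 12)? yes; and Approved Beneficiary (article 5)? no. So the claimant is not a Class-J Case.
Under article 8: claimant's age: 70 years ≥ 58 years? yes; and the claimant is a full-time student? yes; and the claimant's partner is not in remunerative employment? yes. So the claimant is a Protected Beneficiary.
Under article 10: the claimant has been resident for the qualifying period? yes; and the claimant is not available for work? yes; and the claimant is not a full-time student? no. So the claimant is not a Class-G Beneficiary.
Under article 6: Protected Beneficiary (article 8)? yes; or Class-G Beneficiary (article 10)? no. So the claimant is a Qualifying Beneficiary.
Under article 2: the claimant is available for work? no; the claimant occupies the dwelling as their main home? no; the claimant has been resident for the qualifying period? yes — 1 of 3 hold (need ≥2) → not satisfied.
Under article 1: not a Class-J Case (article 7)? yes; not a Qualifying Beneficiary (article 6)? no; Covered Resident (article 2)? no — 1 of 3 hold (need ≥2) → not satisfied.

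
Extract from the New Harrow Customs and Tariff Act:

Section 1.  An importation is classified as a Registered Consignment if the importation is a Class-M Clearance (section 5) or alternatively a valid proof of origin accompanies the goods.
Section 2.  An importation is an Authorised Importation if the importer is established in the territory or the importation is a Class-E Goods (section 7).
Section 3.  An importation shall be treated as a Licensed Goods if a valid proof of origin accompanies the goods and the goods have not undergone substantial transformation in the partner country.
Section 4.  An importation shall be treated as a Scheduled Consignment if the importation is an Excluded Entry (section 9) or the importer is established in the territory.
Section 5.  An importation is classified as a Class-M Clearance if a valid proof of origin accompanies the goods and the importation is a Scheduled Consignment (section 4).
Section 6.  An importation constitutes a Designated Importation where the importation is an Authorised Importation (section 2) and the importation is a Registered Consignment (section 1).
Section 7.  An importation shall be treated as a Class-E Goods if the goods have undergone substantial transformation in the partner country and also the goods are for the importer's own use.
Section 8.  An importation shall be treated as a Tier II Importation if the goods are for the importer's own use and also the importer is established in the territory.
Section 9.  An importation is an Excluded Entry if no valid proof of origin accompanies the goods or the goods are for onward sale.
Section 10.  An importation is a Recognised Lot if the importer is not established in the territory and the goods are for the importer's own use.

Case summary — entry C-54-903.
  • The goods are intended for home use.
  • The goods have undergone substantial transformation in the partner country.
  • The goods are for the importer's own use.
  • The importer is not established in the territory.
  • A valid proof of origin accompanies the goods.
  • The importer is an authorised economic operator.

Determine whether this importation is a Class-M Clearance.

Under section 9: no valid proof of origin accompanies the goods? no; or the goods are for onward sale? no. So the importation is not an Excluded Entry.
Under section 4: Excluded Entry (section 9)? no; or the importer is established in the territory? no. So the importation is not a Scheduled Consignment.
Under section 5: a valid proof of origin accompanies the goods? yes; and Scheduled Consignment (section 4)? no. So the importation is not a Class-M Clearance.

No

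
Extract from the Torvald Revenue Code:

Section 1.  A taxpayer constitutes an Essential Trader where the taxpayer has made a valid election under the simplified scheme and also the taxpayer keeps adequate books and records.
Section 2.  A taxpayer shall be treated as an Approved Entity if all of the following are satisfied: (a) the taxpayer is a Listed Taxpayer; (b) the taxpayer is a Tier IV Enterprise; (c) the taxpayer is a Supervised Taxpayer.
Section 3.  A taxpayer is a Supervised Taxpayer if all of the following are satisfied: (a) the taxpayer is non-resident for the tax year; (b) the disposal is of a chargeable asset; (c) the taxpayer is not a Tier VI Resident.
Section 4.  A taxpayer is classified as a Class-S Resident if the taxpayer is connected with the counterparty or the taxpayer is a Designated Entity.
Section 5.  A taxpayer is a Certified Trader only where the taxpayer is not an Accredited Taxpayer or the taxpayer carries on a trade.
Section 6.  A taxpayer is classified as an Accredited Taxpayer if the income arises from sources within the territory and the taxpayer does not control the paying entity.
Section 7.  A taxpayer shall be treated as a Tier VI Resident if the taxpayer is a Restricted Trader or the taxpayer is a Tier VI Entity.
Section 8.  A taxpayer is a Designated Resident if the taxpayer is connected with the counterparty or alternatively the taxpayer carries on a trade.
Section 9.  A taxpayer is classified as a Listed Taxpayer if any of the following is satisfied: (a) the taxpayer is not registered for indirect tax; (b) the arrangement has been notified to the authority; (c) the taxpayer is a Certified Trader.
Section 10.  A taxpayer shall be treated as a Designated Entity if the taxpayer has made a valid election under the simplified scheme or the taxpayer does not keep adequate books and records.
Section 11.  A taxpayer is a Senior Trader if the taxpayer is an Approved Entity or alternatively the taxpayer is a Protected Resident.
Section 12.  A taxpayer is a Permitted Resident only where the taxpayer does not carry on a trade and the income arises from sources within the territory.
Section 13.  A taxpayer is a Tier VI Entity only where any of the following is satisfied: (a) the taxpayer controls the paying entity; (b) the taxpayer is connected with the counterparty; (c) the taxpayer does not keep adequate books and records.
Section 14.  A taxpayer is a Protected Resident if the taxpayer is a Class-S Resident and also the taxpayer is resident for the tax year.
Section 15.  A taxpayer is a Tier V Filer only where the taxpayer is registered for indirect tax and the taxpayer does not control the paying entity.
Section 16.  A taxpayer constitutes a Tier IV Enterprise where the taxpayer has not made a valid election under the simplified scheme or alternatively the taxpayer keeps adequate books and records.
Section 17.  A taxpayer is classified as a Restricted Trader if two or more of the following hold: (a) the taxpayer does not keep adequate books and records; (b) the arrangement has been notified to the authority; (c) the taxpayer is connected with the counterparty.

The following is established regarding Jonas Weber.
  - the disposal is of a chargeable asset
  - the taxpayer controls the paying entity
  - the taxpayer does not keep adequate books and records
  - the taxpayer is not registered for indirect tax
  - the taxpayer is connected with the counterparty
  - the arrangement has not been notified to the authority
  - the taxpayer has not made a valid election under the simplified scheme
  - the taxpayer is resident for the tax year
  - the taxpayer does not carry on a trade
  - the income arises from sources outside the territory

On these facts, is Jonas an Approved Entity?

No

section 6 — Accredited Taxpayer: [the income arises from sources within the territory? no] AND [the taxpayer does not control the paying entity? no] → not satisfied.
section 5 — Certified Trader: [not an Accredited Taxpayer (section 6)? yes] OR [the taxpayer carries on a trade? no] → satisfied.
section 9 — Listed Taxpayer: [the taxpayer is not registered for indirect tax? yes] OR [the arrangement has been notified to the authority? no] OR [Certified Trader (section 5)? yes] → satisfied.
section 16 — Tier IV Enterprise: [the taxpayer has not made a valid election under the simplified scheme? yes] OR [the taxpayer keeps adequate books and records? no] → satisfied.
section 17 — Restricted Trader: the taxpayer does not keep adequate books and records? yes; the arrangement has been notified to the authority? no; the taxpayer is connected with the counterparty? yes — 2 of 3 hold (need ≥2) → satisfied.
section 13 — Tier VI Entity: [the taxpayer controls the paying entity? yes] OR [the taxpayer is connected with the counterparty? yes] OR [the taxpayer does not keep adequate books and records? yes] → satisfied.
section 7 — Tier VI Resident: [Restricted Trader (section 17)? yes] OR [Tier VI Entity (section 13)? yes] → satisfied.
section 3 — Supervised Taxpayer: [the taxpayer is non-resident for the tax year? no] AND [the disposal is of a chargeable asset? yes] AND [not a Tier VI Resident (section 7)? no] → not satisfied.
section 2 — Approved Entity: [Listed Taxpayer (section 9)? yes] AND [Tier IV Enterprise (section 16)? yes] AND [Supervised Taxpayer (section 3)? no] → not satisfied.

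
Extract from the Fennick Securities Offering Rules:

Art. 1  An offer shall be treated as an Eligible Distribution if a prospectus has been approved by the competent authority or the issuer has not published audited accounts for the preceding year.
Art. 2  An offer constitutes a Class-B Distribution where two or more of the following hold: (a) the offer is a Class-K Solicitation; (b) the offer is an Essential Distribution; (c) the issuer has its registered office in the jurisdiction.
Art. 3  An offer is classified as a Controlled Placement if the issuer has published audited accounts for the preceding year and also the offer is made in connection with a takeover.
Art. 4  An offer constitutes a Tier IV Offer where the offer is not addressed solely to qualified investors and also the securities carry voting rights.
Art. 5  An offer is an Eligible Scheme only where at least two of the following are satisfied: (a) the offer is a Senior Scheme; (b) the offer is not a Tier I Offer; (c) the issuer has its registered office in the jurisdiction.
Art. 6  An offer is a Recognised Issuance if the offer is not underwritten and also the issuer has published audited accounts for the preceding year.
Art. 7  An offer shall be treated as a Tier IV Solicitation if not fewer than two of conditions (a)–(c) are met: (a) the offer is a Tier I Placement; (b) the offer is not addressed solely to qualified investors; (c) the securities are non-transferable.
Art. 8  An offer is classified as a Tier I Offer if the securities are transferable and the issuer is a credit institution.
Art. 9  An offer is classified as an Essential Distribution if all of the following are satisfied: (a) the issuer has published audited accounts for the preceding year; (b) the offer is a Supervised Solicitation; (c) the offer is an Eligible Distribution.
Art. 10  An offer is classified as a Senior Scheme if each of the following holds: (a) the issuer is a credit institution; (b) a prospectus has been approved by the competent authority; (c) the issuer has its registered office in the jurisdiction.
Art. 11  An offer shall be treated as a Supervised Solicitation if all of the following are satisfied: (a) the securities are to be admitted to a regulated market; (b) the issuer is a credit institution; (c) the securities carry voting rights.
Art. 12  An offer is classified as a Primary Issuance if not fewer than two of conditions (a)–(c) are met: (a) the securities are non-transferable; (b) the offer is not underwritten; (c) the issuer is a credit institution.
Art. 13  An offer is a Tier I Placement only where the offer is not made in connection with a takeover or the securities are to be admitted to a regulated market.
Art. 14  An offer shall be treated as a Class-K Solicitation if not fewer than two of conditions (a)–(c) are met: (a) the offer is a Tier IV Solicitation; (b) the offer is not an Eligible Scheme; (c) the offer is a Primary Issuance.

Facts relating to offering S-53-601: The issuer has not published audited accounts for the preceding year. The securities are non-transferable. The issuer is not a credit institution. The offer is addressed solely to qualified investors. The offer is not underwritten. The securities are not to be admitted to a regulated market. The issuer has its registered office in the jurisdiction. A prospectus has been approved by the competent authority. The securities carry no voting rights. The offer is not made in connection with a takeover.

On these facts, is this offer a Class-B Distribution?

Yes

article 13 — Tier I Placement: [the offer is not made in connection with a takeover? yes] OR [the securities are to be admitted to a regulated market? no] → satisfied.
article 7 — Tier IV Solicitation: Tier I Placement (article 13)? yes; the offer is not addressed solely to qualified investors? no; the securities are non-transferable? yes — 2 of 3 hold (need ≥2) → satisfied.
article 10 — Senior Scheme: [the issuer is a credit institution? no] AND [a prospectus has been approved by the competent authority? yes] AND [the issuer has its registered office in the jurisdiction? yes] → not satisfied.
article 8 — Tier I Offer: [the securities are transferable? no] AND [the issuer is a credit institution? no] → not satisfied.
article 5 — Eligible Scheme: Senior Scheme (article 10)? no; not a Tier I Offer (article 8)? yes; the issuer has its registered office in the jurisdiction? yes — 2 of 3 hold (need ≥2) → satisfied.
article 12 — Primary Issuance: the securities are non-transferable? yes; the offer is not underwritten? yes; the issuer is a credit institution? no — 2 of 3 hold (need ≥2) → satisfied.
article 14 — Class-K Solicitation: Tier IV Solicitation (article 7)? yes; not an Eligible Scheme (article 5)? no; Primary Issuance (article 12)? yes — 2 of 3 hold (need ≥2) → satisfied.
article 11 — Supervised Solicitation: [the securities are to be admitted to a regulated market? no] AND [the issuer is a credit institution? no] AND [the securities carry voting rights? no] → not satisfied.
article 1 — Eligible Distribution: [a prospectus has been approved by the competent authority? yes] OR [the issuer has not published audited accounts for the preceding year? yes] → satisfied.
article 9 — Essential Distribution: [the issuer has published audited accounts for the preceding year? no] AND [Supervised Solicitation (article 11)? no] AND [Eligible Distribution (article 1)? yes] → not satisfied.
article 2 — Class-B Distribution: Class-K Solicitation (article 14)? yes; Essential Distribution (article 9)? no; the issuer has its registered office in the jurisdiction? yes — 2 of 3 hold (need ≥2) → satisfied.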